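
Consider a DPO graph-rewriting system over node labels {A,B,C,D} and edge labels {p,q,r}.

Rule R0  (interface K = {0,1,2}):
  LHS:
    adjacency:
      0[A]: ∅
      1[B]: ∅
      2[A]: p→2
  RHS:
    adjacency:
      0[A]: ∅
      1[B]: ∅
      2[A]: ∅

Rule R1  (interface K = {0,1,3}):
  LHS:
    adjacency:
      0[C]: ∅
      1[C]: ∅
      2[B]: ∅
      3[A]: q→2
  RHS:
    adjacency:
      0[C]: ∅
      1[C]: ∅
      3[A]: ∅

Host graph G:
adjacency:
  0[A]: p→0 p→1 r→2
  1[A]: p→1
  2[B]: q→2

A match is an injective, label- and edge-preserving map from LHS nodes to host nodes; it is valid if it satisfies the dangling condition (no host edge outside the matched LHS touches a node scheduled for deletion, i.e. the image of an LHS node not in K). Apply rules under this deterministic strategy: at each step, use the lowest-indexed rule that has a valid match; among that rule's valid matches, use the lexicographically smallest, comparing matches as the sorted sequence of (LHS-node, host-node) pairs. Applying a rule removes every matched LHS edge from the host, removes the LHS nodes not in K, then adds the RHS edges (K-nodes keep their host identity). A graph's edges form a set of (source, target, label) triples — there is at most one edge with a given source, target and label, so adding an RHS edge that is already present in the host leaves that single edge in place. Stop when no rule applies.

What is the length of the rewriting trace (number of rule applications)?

Answer: 2

Derivation:
initial: |V|=3 |E|=5  E = 0-p->0 0-p->1 0-r->2 1-p->1 2-q->2
step 1: apply R0 at {0↦0, 1↦2, 2↦1}  → |V|=3 |E|=4  E = 0-p->0 0-p->1 0-r->2 2-q->2
step 2: apply R0 at {0↦1, 1↦2, 2↦0}  → |V|=3 |E|=3  E = 0-p->1 0-r->2 2-q->2
final graph: no rule applies after step 2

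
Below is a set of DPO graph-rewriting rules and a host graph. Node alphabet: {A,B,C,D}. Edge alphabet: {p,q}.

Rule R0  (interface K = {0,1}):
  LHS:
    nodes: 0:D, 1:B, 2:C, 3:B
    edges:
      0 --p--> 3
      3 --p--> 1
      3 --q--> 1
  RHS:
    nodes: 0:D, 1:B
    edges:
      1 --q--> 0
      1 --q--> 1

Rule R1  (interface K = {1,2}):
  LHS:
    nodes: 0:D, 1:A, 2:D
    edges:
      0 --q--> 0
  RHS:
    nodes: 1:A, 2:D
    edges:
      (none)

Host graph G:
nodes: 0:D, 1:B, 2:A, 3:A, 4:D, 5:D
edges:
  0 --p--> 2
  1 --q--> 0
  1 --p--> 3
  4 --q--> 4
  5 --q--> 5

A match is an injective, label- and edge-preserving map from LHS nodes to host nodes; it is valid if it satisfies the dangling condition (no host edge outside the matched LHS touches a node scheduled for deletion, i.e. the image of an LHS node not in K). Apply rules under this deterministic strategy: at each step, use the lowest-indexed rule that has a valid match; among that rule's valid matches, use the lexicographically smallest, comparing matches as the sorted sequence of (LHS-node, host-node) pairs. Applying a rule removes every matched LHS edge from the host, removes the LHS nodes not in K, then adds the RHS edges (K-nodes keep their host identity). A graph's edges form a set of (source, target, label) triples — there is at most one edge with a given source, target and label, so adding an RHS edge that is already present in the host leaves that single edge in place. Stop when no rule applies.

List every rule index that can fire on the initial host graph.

Answer: [R1]

Rewrite trace:
R0: no valid match — LHS pattern not found
R1: 8 valid matches — {0↦4, 1↦2, 2↦0}, {0↦4, 1↦2, 2↦5}, {0↦4, 1↦3, 2↦0} (+5 more)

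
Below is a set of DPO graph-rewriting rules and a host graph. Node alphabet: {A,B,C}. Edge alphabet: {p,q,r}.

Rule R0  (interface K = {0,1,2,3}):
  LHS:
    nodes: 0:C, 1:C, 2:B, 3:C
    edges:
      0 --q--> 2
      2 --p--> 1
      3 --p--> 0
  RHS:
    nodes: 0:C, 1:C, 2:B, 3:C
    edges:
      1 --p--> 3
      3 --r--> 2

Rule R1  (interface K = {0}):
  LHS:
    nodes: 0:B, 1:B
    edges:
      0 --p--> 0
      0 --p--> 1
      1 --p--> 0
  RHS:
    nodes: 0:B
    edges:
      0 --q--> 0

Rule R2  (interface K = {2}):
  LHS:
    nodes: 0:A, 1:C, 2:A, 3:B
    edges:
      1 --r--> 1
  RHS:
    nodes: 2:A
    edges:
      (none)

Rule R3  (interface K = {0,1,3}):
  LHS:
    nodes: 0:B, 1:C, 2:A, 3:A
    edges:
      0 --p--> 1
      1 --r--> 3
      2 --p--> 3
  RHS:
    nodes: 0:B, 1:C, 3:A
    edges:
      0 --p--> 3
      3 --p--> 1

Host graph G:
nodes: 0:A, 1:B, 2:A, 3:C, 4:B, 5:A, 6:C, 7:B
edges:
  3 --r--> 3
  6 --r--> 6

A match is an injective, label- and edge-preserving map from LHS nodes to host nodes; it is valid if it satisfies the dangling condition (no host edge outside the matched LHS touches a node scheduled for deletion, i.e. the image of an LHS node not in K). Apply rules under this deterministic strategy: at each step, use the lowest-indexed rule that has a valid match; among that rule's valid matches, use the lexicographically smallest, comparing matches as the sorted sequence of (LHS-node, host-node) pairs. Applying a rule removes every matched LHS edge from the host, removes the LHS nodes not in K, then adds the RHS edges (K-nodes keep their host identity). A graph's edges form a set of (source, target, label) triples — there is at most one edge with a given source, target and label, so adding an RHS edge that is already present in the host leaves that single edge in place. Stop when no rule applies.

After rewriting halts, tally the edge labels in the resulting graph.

Answer: (no edges)

Derivation:
start.  V:8 E:2  edges: 3-r->3 6-r->6
1. fire R2 via {0↦0, 1↦3, 2↦2, 3↦1}  →  V:5 E:1  edges: 6-r->6
2. fire R2 via {0↦2, 1↦6, 2↦5, 3↦4}  →  V:2 E:0  edges: ∅
final graph: no rule applies after step 2
NF edges: []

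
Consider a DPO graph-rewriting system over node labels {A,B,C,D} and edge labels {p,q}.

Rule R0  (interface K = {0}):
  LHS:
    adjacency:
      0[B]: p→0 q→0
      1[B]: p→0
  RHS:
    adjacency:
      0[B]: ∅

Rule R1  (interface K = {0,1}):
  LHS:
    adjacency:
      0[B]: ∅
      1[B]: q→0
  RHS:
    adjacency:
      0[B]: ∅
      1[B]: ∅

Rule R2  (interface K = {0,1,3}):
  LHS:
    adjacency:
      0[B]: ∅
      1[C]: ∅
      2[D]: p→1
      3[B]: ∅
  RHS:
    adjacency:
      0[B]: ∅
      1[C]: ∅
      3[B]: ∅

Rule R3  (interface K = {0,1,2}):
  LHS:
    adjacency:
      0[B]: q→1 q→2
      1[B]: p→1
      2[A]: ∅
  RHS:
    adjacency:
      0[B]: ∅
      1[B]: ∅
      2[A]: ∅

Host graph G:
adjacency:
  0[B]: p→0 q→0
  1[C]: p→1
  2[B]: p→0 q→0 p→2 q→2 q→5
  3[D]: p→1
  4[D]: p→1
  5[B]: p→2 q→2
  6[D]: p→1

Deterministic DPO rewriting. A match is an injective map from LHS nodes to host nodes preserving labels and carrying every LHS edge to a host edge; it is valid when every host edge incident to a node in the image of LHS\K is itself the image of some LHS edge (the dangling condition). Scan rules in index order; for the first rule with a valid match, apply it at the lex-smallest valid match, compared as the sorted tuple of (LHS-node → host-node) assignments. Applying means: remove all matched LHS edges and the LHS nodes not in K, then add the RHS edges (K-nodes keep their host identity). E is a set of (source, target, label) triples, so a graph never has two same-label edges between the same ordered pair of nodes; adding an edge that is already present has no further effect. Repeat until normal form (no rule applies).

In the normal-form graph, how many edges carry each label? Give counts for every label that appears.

Answer: p:4

Rewrite trace:
initial: |V|=7 |E|=13  E = 0-p->0 0-q->0 1-p->1 2-p->0 2-q->0 2-p->2 2-q->2 2-q->5 3-p->1 4-p->1 5-p->2 5-q->2 6-p->1
step 1: apply R1 at {0↦0, 1↦2}  → |V|=7 |E|=12  E = 0-p->0 0-q->0 1-p->1 2-p->0 2-p->2 2-q->2 2-q->5 3-p->1 4-p->1 5-p->2 5-q->2 6-p->1
step 2: apply R1 at {0↦2, 1↦5}  → |V|=7 |E|=11  E = 0-p->0 0-q->0 1-p->1 2-p->0 2-p->2 2-q->2 2-q->5 3-p->1 4-p->1 5-p->2 6-p->1
step 3: apply R1 at {0↦5, 1↦2}  → |V|=7 |E|=10  E = 0-p->0 0-q->0 1-p->1 2-p->0 2-p->2 2-q->2 3-p->1 4-p->1 5-p->2 6-p->1
step 4: apply R0 at {0↦2, 1↦5}  → |V|=6 |E|=7  E = 0-p->0 0-q->0 1-p->1 2-p->0 3-p->1 4-p->1 6-p->1
step 5: apply R0 at {0↦0, 1↦2}  → |V|=5 |E|=4  E = 1-p->1 3-p->1 4-p->1 6-p->1
halt: no rule applies after step 5
NF edges: [(1, 1, 'p'), (3, 1, 'p'), (4, 1, 'p'), (6, 1, 'p')]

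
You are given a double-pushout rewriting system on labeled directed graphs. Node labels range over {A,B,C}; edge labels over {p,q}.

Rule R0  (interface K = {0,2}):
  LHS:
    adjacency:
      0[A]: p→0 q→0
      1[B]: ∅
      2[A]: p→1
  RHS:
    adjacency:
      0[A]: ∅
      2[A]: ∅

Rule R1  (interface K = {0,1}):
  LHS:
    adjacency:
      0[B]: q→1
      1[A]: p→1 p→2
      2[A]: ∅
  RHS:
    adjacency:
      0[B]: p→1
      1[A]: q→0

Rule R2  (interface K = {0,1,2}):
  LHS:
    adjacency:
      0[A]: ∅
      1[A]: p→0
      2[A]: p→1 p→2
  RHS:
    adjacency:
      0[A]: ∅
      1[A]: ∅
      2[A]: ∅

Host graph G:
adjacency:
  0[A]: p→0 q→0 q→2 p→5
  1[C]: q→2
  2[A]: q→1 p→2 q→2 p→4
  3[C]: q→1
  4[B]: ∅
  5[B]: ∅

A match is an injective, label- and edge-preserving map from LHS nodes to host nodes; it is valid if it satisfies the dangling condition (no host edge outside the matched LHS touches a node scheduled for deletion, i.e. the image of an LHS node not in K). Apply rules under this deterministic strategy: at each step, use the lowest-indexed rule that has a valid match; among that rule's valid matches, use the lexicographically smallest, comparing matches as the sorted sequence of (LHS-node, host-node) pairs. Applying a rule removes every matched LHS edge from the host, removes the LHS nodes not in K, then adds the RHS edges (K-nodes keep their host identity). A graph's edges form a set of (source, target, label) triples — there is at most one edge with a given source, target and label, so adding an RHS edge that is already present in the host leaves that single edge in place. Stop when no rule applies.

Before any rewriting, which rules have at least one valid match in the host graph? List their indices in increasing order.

R0: 2 valid matches — {0↦0, 1↦4, 2↦2}, {0↦2, 1↦5, 2↦0}
R1: no valid match — LHS pattern not found
R2: no valid match — LHS pattern not found

Answer: [R0]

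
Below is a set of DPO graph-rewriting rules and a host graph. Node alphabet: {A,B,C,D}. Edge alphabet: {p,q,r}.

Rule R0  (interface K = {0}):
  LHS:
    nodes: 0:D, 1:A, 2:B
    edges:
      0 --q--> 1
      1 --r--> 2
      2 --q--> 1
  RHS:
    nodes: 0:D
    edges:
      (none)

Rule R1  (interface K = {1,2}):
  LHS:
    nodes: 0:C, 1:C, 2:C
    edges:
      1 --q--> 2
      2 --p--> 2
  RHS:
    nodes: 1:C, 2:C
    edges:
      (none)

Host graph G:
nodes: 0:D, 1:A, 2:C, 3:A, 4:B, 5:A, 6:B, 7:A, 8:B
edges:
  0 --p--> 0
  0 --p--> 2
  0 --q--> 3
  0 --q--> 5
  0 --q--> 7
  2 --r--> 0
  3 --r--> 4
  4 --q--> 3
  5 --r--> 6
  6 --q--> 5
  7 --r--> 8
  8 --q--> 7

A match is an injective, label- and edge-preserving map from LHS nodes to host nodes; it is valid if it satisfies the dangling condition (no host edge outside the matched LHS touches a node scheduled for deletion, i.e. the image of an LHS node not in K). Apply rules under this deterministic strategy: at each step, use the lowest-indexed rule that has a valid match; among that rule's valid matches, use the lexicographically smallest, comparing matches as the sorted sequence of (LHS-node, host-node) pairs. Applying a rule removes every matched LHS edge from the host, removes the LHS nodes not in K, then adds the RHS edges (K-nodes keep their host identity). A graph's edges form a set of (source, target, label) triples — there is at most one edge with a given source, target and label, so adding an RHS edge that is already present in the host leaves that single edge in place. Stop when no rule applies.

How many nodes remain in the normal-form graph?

start.  V:9 E:12  edges: 0-p->0 0-p->2 0-q->3 0-q->5 0-q->7 2-r->0 3-r->4 4-q->3 5-r->6 6-q->5 7-r->8 8-q->7
1. fire R0 via {0↦0, 1↦3, 2↦4}  →  V:7 E:9  edges: 0-p->0 0-p->2 0-q->5 0-q->7 2-r->0 5-r->6 6-q->5 7-r->8 8-q->7
2. fire R0 via {0↦0, 1↦5, 2↦6}  →  V:5 E:6  edges: 0-p->0 0-p->2 0-q->7 2-r->0 7-r->8 8-q->7
3. fire R0 via {0↦0, 1↦7, 2↦8}  →  V:3 E:3  edges: 0-p->0 0-p->2 2-r->0
normal form: no rule applies after step 3
NF nodes: {0:D, 1:A, 2:C}

Answer: 3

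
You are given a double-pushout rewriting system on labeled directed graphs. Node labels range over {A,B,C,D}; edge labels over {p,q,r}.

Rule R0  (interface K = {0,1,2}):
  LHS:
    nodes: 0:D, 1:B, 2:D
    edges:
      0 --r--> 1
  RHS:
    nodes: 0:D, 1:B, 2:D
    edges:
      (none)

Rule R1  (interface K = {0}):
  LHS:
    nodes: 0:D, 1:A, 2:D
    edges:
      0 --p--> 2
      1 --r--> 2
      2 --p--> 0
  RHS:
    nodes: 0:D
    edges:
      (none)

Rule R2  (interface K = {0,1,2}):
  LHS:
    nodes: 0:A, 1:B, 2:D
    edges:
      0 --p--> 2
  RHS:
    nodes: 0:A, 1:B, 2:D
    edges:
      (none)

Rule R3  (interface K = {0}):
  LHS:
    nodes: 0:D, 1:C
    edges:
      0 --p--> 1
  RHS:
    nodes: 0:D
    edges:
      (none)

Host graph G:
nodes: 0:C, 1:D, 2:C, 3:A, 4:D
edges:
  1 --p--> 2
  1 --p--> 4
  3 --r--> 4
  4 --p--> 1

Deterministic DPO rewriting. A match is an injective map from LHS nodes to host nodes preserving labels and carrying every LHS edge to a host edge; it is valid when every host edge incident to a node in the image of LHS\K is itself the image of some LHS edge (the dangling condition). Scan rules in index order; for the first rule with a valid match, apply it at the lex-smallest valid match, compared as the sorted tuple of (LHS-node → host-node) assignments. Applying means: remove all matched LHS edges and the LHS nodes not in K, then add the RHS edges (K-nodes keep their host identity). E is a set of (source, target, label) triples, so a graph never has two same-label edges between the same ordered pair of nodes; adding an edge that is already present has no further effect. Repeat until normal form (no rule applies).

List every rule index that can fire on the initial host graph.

R0: no valid match — LHS pattern not found
R1: 1 valid match — {0↦1, 1↦3, 2↦4}
R2: no valid match — LHS pattern not found
R3: 1 valid match — {0↦1, 1↦2}

Answer: [R1,R3]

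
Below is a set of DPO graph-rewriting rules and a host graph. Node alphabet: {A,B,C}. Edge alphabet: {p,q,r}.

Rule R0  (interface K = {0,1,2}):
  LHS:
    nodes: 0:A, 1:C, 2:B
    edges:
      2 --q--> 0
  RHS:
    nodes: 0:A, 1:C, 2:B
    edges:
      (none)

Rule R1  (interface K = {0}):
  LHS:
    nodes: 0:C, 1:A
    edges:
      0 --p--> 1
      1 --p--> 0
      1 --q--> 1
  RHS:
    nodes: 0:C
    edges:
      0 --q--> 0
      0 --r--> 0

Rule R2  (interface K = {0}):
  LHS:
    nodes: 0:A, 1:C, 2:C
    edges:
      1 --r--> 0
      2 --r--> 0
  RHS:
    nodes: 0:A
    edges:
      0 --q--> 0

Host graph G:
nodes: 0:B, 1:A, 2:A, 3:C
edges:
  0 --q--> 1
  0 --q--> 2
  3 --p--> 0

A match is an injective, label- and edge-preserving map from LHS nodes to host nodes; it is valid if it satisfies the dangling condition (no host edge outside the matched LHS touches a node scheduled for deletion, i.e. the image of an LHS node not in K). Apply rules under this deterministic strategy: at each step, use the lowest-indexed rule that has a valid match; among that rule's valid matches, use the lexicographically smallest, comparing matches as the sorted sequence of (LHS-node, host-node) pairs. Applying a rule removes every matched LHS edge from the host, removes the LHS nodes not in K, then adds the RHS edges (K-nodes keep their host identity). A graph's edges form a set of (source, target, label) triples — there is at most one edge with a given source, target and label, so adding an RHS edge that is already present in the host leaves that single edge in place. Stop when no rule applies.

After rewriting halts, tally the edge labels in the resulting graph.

start.  V:4 E:3  edges: 0-q->1 0-q->2 3-p->0
1. fire R0 via {0↦1, 1↦3, 2↦0}  →  V:4 E:2  edges: 0-q->2 3-p->0
2. fire R0 via {0↦2, 1↦3, 2↦0}  →  V:4 E:1  edges: 3-p->0
final graph: no rule applies after step 2
NF edges: [(3, 0, 'p')]

Answer: p:1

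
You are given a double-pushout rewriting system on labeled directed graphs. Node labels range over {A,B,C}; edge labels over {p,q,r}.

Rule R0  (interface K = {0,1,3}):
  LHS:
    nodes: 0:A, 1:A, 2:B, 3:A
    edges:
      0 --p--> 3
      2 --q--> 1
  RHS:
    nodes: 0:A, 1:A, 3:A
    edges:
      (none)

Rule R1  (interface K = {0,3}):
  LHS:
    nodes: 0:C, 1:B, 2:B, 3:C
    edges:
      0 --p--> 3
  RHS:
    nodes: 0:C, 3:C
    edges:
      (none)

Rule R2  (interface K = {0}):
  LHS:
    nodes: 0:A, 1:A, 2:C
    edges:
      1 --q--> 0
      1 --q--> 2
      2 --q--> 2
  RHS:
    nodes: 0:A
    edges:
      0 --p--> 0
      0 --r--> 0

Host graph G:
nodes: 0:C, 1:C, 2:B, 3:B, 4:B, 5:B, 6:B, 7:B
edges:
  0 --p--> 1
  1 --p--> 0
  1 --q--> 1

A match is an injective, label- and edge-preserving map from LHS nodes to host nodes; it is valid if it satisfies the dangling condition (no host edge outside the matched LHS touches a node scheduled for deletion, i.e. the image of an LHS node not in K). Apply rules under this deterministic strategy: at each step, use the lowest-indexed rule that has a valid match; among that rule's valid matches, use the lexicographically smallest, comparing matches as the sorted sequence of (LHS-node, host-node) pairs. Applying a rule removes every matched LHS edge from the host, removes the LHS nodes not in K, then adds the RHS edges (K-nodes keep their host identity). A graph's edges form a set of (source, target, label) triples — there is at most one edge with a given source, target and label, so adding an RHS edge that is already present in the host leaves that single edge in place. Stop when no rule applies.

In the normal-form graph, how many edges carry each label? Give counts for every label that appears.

Answer: q:1

Steps:
[0] host  ⇒  8 nodes, 3 edges  {0-p->1 1-p->0 1-q->1}
[1] R1 @ {0↦0, 1↦2, 2↦3, 3↦1}  ⇒  6 nodes, 2 edges  {1-p->0 1-q->1}
[2] R1 @ {0↦1, 1↦4, 2↦5, 3↦0}  ⇒  4 nodes, 1 edges  {1-q->1}
normal form: no rule applies after step 2
NF edges: [(1, 1, 'q')]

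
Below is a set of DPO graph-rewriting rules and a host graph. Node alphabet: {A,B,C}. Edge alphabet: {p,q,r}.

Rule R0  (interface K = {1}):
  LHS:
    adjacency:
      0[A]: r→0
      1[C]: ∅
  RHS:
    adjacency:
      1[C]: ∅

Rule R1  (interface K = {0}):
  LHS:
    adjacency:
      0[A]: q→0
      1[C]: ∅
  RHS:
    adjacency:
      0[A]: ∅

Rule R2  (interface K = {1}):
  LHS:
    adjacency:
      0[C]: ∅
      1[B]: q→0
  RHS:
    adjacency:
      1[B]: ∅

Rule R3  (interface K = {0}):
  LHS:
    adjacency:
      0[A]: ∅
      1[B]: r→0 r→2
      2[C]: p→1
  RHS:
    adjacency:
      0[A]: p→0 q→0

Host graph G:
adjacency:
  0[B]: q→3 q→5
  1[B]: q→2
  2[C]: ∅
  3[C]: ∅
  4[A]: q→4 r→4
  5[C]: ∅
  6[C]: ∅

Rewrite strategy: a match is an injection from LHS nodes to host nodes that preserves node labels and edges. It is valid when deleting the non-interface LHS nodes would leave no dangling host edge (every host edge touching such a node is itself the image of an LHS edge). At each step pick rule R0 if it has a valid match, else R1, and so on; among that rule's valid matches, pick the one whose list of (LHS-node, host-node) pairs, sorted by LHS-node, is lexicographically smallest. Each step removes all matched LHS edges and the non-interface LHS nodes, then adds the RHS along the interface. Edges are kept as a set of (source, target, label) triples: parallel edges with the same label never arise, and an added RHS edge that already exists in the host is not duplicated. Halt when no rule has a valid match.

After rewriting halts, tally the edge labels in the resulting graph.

start.  V:7 E:5  edges: 0-q->3 0-q->5 1-q->2 4-q->4 4-r->4
1. fire R1 via {0↦4, 1↦6}  →  V:6 E:4  edges: 0-q->3 0-q->5 1-q->2 4-r->4
2. fire R0 via {0↦4, 1↦2}  →  V:5 E:3  edges: 0-q->3 0-q->5 1-q->2
3. fire R2 via {0↦2, 1↦1}  →  V:4 E:2  edges: 0-q->3 0-q->5
4. fire R2 via {0↦3, 1↦0}  →  V:3 E:1  edges: 0-q->5
5. fire R2 via {0↦5, 1↦0}  →  V:2 E:0  edges: ∅
halt: no rule applies after step 5
NF edges: []

Answer: (no edges)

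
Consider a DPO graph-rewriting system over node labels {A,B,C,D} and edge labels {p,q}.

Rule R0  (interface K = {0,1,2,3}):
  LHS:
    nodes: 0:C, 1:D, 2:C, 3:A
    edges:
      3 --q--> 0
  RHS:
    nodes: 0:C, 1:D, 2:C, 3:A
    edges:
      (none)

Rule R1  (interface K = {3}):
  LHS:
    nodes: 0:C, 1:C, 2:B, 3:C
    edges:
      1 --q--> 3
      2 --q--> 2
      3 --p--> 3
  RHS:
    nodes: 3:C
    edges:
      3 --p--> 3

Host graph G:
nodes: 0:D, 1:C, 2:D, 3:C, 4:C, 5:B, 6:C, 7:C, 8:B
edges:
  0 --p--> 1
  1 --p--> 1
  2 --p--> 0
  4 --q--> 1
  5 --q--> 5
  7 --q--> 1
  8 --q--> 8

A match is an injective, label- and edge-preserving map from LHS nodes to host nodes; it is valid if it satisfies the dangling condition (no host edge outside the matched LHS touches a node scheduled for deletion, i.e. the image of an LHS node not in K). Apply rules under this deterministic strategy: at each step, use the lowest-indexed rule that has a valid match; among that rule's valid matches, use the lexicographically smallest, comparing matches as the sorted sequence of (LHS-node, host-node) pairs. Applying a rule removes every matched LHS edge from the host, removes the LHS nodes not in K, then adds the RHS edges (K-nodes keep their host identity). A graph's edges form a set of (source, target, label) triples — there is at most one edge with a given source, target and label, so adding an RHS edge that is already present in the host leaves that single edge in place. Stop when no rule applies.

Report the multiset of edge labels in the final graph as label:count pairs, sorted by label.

initial: |V|=9 |E|=7  E = 0-p->1 1-p->1 2-p->0 4-q->1 5-q->5 7-q->1 8-q->8
step 1: apply R1 at {0↦3, 1↦4, 2↦5, 3↦1}  → |V|=6 |E|=5  E = 0-p->1 1-p->1 2-p->0 7-q->1 8-q->8
step 2: apply R1 at {0↦6, 1↦7, 2↦8, 3↦1}  → |V|=3 |E|=3  E = 0-p->1 1-p->1 2-p->0
halt: no rule applies after step 2
NF edges: [(0, 1, 'p'), (1, 1, 'p'), (2, 0, 'p')]

Answer: p:3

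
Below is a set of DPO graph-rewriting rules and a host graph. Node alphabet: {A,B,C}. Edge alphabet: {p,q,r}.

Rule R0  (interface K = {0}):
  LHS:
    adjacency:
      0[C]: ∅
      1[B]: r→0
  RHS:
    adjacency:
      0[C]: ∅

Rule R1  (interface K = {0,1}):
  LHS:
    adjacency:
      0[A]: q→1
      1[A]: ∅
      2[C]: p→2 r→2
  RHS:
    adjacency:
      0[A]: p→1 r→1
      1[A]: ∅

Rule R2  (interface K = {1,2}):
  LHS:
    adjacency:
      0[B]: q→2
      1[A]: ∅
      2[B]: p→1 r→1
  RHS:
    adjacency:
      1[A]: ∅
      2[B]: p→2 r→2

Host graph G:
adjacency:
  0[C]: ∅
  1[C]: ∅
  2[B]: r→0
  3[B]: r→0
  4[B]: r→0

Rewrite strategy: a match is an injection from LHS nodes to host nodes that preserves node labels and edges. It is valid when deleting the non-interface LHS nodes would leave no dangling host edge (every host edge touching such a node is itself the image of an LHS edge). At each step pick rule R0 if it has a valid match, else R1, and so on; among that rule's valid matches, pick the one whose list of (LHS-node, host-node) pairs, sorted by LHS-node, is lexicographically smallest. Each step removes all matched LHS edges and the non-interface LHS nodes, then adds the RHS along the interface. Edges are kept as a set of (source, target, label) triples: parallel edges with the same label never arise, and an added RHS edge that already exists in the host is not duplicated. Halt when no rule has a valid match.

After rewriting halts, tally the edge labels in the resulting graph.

initial: |V|=5 |E|=3  E = 2-r->0 3-r->0 4-r->0
step 1: apply R0 at {0↦0, 1↦2}  → |V|=4 |E|=2  E = 3-r->0 4-r->0
step 2: apply R0 at {0↦0, 1↦3}  → |V|=3 |E|=1  E = 4-r->0
step 3: apply R0 at {0↦0, 1↦4}  → |V|=2 |E|=0  E = ∅
halt: no rule applies after step 3
NF edges: []

Answer: (no edges)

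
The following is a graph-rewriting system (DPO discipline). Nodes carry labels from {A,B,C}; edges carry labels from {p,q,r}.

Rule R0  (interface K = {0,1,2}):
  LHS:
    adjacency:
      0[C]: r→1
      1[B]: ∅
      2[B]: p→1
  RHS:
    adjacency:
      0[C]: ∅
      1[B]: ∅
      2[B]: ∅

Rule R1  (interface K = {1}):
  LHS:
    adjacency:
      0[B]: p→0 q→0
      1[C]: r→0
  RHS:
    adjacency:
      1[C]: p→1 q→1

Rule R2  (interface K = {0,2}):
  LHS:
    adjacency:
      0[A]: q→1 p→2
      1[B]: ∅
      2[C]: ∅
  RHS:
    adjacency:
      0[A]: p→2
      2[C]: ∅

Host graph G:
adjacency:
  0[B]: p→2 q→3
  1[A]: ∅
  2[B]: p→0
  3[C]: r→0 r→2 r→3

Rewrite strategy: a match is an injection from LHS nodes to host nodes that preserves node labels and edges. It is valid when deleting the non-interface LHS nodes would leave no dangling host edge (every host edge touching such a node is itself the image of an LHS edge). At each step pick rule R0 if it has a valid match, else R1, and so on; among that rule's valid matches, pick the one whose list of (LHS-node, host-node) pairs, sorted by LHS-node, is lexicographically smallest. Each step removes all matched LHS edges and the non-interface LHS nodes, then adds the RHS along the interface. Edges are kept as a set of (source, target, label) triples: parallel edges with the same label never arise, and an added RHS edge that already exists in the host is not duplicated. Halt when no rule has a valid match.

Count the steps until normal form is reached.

Answer: 2

Steps:
initial: |V|=4 |E|=6  E = 0-p->2 0-q->3 2-p->0 3-r->0 3-r->2 3-r->3
step 1: apply R0 at {0↦3, 1↦0, 2↦2}  → |V|=4 |E|=4  E = 0-p->2 0-q->3 3-r->2 3-r->3
step 2: apply R0 at {0↦3, 1↦2, 2↦0}  → |V|=4 |E|=2  E = 0-q->3 3-r->3
normal form: no rule applies after step 2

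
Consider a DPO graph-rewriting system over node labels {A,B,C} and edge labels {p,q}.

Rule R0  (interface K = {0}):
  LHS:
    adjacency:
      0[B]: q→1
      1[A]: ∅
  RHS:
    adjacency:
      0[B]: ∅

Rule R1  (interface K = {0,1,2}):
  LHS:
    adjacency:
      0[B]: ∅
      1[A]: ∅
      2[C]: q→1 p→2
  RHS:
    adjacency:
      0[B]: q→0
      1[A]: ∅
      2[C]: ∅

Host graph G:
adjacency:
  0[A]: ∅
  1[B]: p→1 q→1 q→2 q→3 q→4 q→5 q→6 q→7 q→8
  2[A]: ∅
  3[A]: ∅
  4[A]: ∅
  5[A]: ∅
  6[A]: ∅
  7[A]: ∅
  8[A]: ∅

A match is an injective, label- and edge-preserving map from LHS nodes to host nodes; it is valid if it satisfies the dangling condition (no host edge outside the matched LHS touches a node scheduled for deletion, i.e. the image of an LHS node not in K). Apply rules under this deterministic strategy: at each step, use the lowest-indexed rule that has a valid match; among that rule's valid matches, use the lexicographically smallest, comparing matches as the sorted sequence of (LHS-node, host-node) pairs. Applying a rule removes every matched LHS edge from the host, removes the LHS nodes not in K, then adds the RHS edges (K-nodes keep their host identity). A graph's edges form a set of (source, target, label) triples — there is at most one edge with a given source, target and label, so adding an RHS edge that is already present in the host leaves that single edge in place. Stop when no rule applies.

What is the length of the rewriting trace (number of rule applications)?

[0] host  ⇒  9 nodes, 9 edges  {1-p->1 1-q->1 1-q->2 1-q->3 1-q->4 1-q->5 1-q->6 1-q->7 1-q->8}
[1] R0 @ {0↦1, 1↦2}  ⇒  8 nodes, 8 edges  {1-p->1 1-q->1 1-q->3 1-q->4 1-q->5 1-q->6 1-q->7 1-q->8}
[2] R0 @ {0↦1, 1↦3}  ⇒  7 nodes, 7 edges  {1-p->1 1-q->1 1-q->4 1-q->5 1-q->6 1-q->7 1-q->8}
[3] R0 @ {0↦1, 1↦4}  ⇒  6 nodes, 6 edges  {1-p->1 1-q->1 1-q->5 1-q->6 1-q->7 1-q->8}
[4] R0 @ {0↦1, 1↦5}  ⇒  5 nodes, 5 edges  {1-p->1 1-q->1 1-q->6 1-q->7 1-q->8}
[5] R0 @ {0↦1, 1↦6}  ⇒  4 nodes, 4 edges  {1-p->1 1-q->1 1-q->7 1-q->8}
[6] R0 @ {0↦1, 1↦7}  ⇒  3 nodes, 3 edges  {1-p->1 1-q->1 1-q->8}
[7] R0 @ {0↦1, 1↦8}  ⇒  2 nodes, 2 edges  {1-p->1 1-q->1}
final graph: no rule applies after step 7

Answer: 7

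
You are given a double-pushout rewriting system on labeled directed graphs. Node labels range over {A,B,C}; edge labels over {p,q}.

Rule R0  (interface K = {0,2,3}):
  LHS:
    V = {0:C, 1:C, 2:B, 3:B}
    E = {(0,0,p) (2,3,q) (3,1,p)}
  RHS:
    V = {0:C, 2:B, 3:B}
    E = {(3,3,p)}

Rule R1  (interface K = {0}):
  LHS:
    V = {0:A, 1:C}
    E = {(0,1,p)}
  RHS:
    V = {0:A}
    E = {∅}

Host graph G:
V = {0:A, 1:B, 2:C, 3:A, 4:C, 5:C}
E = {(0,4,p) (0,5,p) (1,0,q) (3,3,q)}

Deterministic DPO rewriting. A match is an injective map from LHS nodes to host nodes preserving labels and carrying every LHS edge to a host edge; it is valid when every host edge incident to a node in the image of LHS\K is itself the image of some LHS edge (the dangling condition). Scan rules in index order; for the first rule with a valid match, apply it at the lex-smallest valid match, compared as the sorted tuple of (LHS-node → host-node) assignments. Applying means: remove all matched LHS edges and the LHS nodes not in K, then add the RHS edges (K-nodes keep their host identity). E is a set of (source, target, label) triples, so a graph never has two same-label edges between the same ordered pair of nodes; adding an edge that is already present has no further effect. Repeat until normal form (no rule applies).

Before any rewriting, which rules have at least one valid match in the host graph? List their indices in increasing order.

Answer: [R1]

Steps:
R0: no valid match — LHS pattern not found
R1: 2 valid matches — {0↦0, 1↦4}, {0↦0, 1↦5}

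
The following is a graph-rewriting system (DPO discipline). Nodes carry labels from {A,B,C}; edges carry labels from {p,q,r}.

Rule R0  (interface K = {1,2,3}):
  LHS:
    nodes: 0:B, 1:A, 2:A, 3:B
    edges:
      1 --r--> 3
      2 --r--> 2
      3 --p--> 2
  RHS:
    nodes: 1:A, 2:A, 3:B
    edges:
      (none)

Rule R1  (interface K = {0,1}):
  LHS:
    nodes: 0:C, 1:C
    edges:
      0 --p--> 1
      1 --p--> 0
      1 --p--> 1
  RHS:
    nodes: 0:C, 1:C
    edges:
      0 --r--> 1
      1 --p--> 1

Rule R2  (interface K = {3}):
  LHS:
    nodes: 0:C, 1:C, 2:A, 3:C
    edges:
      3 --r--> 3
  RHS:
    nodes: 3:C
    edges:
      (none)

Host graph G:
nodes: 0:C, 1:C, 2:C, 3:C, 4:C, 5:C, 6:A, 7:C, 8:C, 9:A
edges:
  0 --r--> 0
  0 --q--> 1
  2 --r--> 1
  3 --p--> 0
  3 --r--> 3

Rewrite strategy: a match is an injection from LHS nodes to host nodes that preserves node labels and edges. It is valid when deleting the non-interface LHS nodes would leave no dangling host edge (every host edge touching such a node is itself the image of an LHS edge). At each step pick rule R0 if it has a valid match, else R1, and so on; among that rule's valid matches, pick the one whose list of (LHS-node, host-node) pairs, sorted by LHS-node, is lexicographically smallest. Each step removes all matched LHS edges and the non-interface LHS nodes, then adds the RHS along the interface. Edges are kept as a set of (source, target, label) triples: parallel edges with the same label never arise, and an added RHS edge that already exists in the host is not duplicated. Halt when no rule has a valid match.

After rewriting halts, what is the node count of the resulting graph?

initial: |V|=10 |E|=5  E = 0-r->0 0-q->1 2-r->1 3-p->0 3-r->3
step 1: apply R2 at {0↦4, 1↦5, 2↦6, 3↦0}  → |V|=7 |E|=4  E = 0-q->1 2-r->1 3-p->0 3-r->3
step 2: apply R2 at {0↦7, 1↦8, 2↦9, 3↦3}  → |V|=4 |E|=3  E = 0-q->1 2-r->1 3-p->0
final graph: no rule applies after step 2
NF nodes: {0:C, 1:C, 2:C, 3:C}

Answer: 4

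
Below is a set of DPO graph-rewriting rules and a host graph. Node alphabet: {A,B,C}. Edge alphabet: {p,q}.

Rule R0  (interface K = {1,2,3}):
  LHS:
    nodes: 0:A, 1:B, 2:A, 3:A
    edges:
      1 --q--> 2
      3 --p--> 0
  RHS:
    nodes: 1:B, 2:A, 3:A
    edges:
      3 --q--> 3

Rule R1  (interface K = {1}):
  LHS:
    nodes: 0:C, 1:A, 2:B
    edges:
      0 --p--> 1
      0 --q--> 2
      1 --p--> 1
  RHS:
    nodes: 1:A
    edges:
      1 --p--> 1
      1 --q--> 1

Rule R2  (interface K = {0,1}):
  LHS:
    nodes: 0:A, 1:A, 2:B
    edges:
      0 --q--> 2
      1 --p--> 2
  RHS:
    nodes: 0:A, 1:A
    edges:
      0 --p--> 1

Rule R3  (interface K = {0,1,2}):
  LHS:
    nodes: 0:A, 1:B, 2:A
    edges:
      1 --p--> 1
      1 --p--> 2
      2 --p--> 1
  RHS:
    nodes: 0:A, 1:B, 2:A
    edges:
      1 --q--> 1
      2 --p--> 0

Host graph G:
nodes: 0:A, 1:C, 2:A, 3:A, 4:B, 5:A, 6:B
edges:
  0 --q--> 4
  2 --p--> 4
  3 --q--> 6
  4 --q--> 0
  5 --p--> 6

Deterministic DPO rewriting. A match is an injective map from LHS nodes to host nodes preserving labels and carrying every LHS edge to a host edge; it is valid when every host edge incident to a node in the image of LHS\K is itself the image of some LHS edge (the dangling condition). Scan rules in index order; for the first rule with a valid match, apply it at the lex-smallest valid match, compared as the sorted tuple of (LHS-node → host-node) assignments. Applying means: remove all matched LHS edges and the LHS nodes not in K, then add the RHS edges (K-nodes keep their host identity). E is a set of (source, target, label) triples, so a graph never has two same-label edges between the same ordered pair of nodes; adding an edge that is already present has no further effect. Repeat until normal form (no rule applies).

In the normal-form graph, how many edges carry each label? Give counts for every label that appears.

[0] host  ⇒  7 nodes, 5 edges  {0-q->4 2-p->4 3-q->6 4-q->0 5-p->6}
[1] R2 @ {0↦3, 1↦5, 2↦6}  ⇒  6 nodes, 4 edges  {0-q->4 2-p->4 3-p->5 4-q->0}
[2] R0 @ {0↦5, 1↦4, 2↦0, 3↦3}  ⇒  5 nodes, 3 edges  {0-q->4 2-p->4 3-q->3}
[3] R2 @ {0↦0, 1↦2, 2↦4}  ⇒  4 nodes, 2 edges  {0-p->2 3-q->3}
normal form: no rule applies after step 3
NF edges: [(0, 2, 'p'), (3, 3, 'q')]

Answer: p:1 q:1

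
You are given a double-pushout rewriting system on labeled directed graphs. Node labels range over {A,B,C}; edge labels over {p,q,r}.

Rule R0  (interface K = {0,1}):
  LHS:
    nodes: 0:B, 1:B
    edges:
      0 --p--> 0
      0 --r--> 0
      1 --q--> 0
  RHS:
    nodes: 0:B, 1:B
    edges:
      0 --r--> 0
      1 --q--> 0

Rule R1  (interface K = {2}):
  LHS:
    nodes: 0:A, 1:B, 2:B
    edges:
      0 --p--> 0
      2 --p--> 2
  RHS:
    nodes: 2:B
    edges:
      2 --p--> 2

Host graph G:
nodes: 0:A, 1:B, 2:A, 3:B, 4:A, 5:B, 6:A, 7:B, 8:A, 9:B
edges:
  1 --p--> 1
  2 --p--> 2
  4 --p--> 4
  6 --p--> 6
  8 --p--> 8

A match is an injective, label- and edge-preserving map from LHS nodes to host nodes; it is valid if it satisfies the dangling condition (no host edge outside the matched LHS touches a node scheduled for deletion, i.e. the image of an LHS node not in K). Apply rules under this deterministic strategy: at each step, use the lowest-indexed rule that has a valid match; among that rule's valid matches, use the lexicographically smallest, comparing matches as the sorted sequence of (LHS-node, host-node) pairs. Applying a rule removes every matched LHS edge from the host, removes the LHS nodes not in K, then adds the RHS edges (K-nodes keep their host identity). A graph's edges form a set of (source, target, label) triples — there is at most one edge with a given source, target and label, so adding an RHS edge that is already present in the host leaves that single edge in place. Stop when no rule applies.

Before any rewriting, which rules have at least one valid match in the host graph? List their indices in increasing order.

R0: no valid match — LHS pattern not found
R1: 16 valid matches — {0↦2, 1↦3, 2↦1}, {0↦2, 1↦5, 2↦1}, {0↦2, 1↦7, 2↦1} (+13 more)

Answer: [R1]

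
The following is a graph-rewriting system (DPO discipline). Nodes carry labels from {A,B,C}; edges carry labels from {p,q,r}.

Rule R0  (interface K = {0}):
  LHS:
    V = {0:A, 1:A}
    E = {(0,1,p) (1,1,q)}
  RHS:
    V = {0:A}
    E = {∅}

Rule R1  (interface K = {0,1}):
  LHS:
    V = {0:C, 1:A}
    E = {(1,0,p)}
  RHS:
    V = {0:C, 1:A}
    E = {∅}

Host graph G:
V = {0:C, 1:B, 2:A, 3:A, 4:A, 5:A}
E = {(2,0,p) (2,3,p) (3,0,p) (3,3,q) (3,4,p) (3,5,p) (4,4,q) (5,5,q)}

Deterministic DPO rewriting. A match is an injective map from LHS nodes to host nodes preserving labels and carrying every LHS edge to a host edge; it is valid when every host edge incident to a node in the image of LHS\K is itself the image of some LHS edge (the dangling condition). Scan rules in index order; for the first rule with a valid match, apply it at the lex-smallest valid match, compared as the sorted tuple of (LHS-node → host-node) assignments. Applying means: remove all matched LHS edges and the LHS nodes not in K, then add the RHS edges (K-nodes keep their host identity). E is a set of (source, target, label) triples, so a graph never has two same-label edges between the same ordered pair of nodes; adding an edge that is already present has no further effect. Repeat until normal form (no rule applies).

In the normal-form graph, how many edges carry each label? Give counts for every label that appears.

Answer: (no edges)

Rewrite trace:
[0] host  ⇒  6 nodes, 8 edges  {2-p->0 2-p->3 3-p->0 3-q->3 3-p->4 3-p->5 4-q->4 5-q->5}
[1] R0 @ {0↦3, 1↦4}  ⇒  5 nodes, 6 edges  {2-p->0 2-p->3 3-p->0 3-q->3 3-p->5 5-q->5}
[2] R0 @ {0↦3, 1↦5}  ⇒  4 nodes, 4 edges  {2-p->0 2-p->3 3-p->0 3-q->3}
[3] R1 @ {0↦0, 1↦2}  ⇒  4 nodes, 3 edges  {2-p->3 3-p->0 3-q->3}
[4] R1 @ {0↦0, 1↦3}  ⇒  4 nodes, 2 edges  {2-p->3 3-q->3}
[5] R0 @ {0↦2, 1↦3}  ⇒  3 nodes, 0 edges  {∅}
final graph: no rule applies after step 5
NF edges: []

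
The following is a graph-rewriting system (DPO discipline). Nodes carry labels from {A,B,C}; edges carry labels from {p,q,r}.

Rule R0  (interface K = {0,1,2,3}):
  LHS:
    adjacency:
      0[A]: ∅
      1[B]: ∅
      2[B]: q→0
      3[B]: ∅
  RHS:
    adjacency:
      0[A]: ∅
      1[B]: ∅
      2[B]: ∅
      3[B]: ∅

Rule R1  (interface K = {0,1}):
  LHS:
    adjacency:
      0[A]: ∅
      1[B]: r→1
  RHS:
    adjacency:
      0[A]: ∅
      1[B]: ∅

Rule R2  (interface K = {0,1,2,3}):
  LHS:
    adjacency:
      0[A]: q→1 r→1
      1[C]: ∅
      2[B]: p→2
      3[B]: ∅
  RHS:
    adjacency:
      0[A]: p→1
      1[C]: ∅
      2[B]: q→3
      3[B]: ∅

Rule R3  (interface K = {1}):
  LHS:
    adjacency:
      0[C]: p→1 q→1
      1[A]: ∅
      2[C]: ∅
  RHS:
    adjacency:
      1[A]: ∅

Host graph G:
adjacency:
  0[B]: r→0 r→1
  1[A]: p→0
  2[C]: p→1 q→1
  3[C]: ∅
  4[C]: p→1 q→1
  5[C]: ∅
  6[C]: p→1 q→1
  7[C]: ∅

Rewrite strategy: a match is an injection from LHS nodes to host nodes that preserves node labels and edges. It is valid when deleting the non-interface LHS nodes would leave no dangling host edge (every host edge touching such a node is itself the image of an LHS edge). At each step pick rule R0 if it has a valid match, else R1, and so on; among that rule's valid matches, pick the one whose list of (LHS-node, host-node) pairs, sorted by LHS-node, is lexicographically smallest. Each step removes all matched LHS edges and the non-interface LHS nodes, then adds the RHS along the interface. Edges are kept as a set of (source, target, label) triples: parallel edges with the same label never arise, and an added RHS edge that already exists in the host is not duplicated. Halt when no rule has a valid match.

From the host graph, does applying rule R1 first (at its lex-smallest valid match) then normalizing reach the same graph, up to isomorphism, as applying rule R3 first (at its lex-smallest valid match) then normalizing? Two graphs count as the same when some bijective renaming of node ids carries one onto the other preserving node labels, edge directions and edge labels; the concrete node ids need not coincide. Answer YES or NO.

Answer: YES

Derivation:
branch R1-first: apply at {0↦1, 1↦0} → |E|=8, then 3 more step(s) → NF |V|=2 |E|=2 V={0:B, 1:A} E=0-r->1 1-p->0
branch R3-first: apply at {0↦2, 1↦1, 2↦3} → |E|=7, then 3 more step(s) → NF |V|=2 |E|=2 V={0:B, 1:A} E=0-r->1 1-p->0
graphs isomorphic (equal up to label-preserving node renaming)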